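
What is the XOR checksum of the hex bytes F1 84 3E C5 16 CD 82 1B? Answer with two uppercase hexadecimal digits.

CC

XOR the bytes together:
  start with 0xF1
  0xF1 ⊕ 0x84 = 0x75
  0x75 ⊕ 0x3E = 0x4B
  0x4B ⊕ 0xC5 = 0x8E
  0x8E ⊕ 0x16 = 0x98
  0x98 ⊕ 0xCD = 0x55
  0x55 ⊕ 0x82 = 0xD7
  0xD7 ⊕ 0x1B = 0xCC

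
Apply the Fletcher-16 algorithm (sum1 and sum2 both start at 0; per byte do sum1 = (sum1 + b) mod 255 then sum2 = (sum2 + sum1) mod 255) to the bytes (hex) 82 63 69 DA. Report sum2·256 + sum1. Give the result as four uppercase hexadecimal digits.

Running sums (mod 255):
  after byte 0 (82): sum1=130, sum2=130
  after byte 1 (63): sum1=229, sum2=104
  after byte 2 (69): sum1=79, sum2=183
  after byte 3 (DA): sum1=42, sum2=225
Checksum = sum2·256 + sum1 = 225·256 + 42 = 57642 = 0xE12A.

E12A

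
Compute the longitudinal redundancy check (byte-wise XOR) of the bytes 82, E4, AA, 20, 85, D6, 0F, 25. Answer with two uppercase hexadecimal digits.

XOR the bytes together:
  start with 0x82
  0x82 ⊕ 0xE4 = 0x66
  0x66 ⊕ 0xAA = 0xCC
  0xCC ⊕ 0x20 = 0xEC
  0xEC ⊕ 0x85 = 0x69
  0x69 ⊕ 0xD6 = 0xBF
  0xBF ⊕ 0x0F = 0xB0
  0xB0 ⊕ 0x25 = 0x95

95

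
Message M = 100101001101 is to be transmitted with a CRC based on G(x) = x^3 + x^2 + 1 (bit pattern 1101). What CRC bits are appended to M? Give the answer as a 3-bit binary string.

010

Append 3 zeros: 100101001101000. Divide by 1101 (XOR where the leading bit is 1):
  pos 0: 1001 XOR 1101 = 0100
  pos 1: 1000 XOR 1101 = 0101
  pos 2: 1011 XOR 1101 = 0110
  pos 3: 1100 XOR 1101 = 0001
  pos 6: 1011 XOR 1101 = 0110
  pos 7: 1100 XOR 1101 = 0001
  pos 10: 1100 XOR 1101 = 0001
Remainder (last 3 bits) = 010. This is the CRC / FCS.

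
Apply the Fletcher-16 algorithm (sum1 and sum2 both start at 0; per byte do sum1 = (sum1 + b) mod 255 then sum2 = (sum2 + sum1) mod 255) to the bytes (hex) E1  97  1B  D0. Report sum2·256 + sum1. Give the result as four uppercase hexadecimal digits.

Running sums (mod 255):
  after byte 0 (E1): sum1=225, sum2=225
  after byte 1 (97): sum1=121, sum2=91
  after byte 2 (1B): sum1=148, sum2=239
  after byte 3 (D0): sum1=101, sum2=85
Checksum = sum2·256 + sum1 = 85·256 + 101 = 21861 = 0x5565.

5565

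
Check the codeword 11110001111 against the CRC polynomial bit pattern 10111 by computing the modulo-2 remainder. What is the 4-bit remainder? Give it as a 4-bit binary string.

Modulo-2 division of 11110001111 by 10111:
  pos 0: 11110 XOR 10111 = 01001
  pos 1: 10010 XOR 10111 = 00101
  pos 3: 10101 XOR 10111 = 00010
  pos 6: 10111 XOR 10111 = 00000
Remainder = 0000 (zero — the frame passes the CRC check).

0000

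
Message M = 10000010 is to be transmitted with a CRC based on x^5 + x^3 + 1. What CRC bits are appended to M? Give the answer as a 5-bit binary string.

01100

Append 5 zeros: 1000001000000. Divide by 101001 (XOR where the leading bit is 1):
  pos 0: 100000 XOR 101001 = 001001
  pos 2: 100110 XOR 101001 = 001111
  pos 4: 111100 XOR 101001 = 010101
  pos 5: 101010 XOR 101001 = 000011
Remainder (last 5 bits) = 01100. This is the CRC / FCS.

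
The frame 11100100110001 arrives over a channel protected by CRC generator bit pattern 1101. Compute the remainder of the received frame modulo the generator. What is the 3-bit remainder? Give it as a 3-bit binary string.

Modulo-2 division of 11100100110001 by 1101:
  pos 0: 1110 XOR 1101 = 0011
  pos 2: 1101 XOR 1101 = 0000
  pos 8: 1100 XOR 1101 = 0001
Remainder = 101 (nonzero — an error is detected).

101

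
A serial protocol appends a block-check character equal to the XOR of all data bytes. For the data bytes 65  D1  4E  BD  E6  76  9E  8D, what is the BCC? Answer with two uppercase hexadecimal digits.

C4

XOR the bytes together:
  start with 0x65
  0x65 ⊕ 0xD1 = 0xB4
  0xB4 ⊕ 0x4E = 0xFA
  0xFA ⊕ 0xBD = 0x47
  0x47 ⊕ 0xE6 = 0xA1
  0xA1 ⊕ 0x76 = 0xD7
  0xD7 ⊕ 0x9E = 0x49
  0x49 ⊕ 0x8D = 0xC4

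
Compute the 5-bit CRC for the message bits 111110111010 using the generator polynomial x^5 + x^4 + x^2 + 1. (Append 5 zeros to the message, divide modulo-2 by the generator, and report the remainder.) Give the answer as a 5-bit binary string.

11111

Append 5 zeros: 11111011101000000. Divide by 110101 (XOR where the leading bit is 1):
  pos 0: 111110 XOR 110101 = 001011
  pos 2: 101111 XOR 110101 = 011010
  pos 3: 110101 XOR 110101 = 000000
  pos 10: 100000 XOR 110101 = 010101
  pos 11: 101010 XOR 110101 = 011111
Remainder (last 5 bits) = 11111. This is the CRC / FCS.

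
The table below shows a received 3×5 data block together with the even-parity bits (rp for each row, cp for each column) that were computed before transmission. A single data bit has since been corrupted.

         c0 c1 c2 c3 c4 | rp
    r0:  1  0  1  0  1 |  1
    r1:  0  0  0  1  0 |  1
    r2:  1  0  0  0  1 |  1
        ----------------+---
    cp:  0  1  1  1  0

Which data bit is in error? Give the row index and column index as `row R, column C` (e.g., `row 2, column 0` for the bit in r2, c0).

row 2, column 1

Recompute each row's even parity and compare to rp:
  r0: data parity 1, sent rp 1 → ok
  r1: data parity 1, sent rp 1 → ok
  r2: data parity 0, sent rp 1 → mismatch
Recompute each column's even parity and compare to cp:
  c0: data parity 0, sent cp 0 → ok
  c1: data parity 0, sent cp 1 → mismatch
  c2: data parity 1, sent cp 1 → ok
  c3: data parity 1, sent cp 1 → ok
  c4: data parity 0, sent cp 0 → ok
Exactly one row (r2) and one column (c1) fail → the flipped bit is at their intersection.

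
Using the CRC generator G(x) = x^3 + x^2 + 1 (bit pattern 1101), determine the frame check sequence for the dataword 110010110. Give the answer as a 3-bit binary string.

Append 3 zeros: 110010110000. Divide by 1101 (XOR where the leading bit is 1):
  pos 0: 1100 XOR 1101 = 0001
  pos 3: 1101 XOR 1101 = 0000
  pos 7: 1000 XOR 1101 = 0101
  pos 8: 1010 XOR 1101 = 0111
Remainder (last 3 bits) = 111. This is the CRC / FCS.

111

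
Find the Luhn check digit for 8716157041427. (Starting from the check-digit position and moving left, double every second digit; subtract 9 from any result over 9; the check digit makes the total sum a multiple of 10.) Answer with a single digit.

2

Partial digits right→left: 7 2 4 1 4 0 7 5 1 6 1 7 8
Double every second digit counting from the check-digit position (so the 1st, 3rd, 5th, ... of the partial from the right).
  doubled (with −9 where >9): 5 8 8 5 2 2 7 → sum 37
  kept as-is: 2 1 0 5 6 7 → sum 21
Total = 37 + 21 = 58.
Check digit = (10 − (58 mod 10)) mod 10 = 2.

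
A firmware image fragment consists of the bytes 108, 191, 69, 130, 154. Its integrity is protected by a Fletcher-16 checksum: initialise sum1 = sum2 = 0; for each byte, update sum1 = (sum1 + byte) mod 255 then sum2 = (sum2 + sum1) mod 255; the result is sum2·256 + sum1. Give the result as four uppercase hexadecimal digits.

8C8E

Running sums (mod 255):
  after byte 0 (108): sum1=108, sum2=108
  after byte 1 (191): sum1=44, sum2=152
  after byte 2 (69): sum1=113, sum2=10
  after byte 3 (130): sum1=243, sum2=253
  after byte 4 (154): sum1=142, sum2=140
Checksum = sum2·256 + sum1 = 140·256 + 142 = 35982 = 0x8C8E.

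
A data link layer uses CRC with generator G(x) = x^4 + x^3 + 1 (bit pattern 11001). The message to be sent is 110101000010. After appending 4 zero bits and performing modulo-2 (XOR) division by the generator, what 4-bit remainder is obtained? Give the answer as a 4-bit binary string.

1111

Append 4 zeros: 1101010000100000. Divide by 11001 (XOR where the leading bit is 1):
  pos 0: 11010 XOR 11001 = 00011
  pos 3: 11100 XOR 11001 = 00101
  pos 5: 10100 XOR 11001 = 01101
  pos 6: 11011 XOR 11001 = 00010
  pos 9: 10000 XOR 11001 = 01001
  pos 10: 10010 XOR 11001 = 01011
  pos 11: 10110 XOR 11001 = 01111
Remainder (last 4 bits) = 1111. This is the CRC / FCS.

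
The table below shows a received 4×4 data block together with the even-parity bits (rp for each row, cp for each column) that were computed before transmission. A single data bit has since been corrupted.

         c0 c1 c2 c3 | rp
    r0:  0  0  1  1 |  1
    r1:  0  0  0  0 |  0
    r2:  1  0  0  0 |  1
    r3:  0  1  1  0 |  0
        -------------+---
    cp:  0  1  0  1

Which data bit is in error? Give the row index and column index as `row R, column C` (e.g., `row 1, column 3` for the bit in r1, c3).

row 0, column 0

Recompute each row's even parity and compare to rp:
  r0: data parity 0, sent rp 1 → mismatch
  r1: data parity 0, sent rp 0 → ok
  r2: data parity 1, sent rp 1 → ok
  r3: data parity 0, sent rp 0 → ok
Recompute each column's even parity and compare to cp:
  c0: data parity 1, sent cp 0 → mismatch
  c1: data parity 1, sent cp 1 → ok
  c2: data parity 0, sent cp 0 → ok
  c3: data parity 1, sent cp 1 → ok
Exactly one row (r0) and one column (c0) fail → the flipped bit is at their intersection.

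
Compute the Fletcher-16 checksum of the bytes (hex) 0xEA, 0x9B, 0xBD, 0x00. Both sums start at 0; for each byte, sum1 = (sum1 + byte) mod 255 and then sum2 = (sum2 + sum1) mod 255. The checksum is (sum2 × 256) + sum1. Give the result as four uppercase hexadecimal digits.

F944

Running sums (mod 255):
  after byte 0 (0xEA): sum1=234, sum2=234
  after byte 1 (0x9B): sum1=134, sum2=113
  after byte 2 (0xBD): sum1=68, sum2=181
  after byte 3 (0x00): sum1=68, sum2=249
Checksum = sum2·256 + sum1 = 249·256 + 68 = 63812 = 0xF944.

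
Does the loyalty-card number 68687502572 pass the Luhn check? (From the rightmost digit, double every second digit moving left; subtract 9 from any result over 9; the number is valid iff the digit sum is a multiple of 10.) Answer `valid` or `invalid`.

valid

From the right, keep odd positions and double even positions (subtract 9 from any doubled value over 9):
  doubled (positions 2,4,...): 5 4 1 7 7 → sum 24
  kept (positions 1,3,...): 2 5 0 7 6 6 → sum 26
Total = 50.
50 mod 10 = 0, so the number is valid.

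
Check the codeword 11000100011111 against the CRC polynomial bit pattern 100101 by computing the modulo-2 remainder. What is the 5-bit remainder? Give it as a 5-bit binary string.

Modulo-2 division of 11000100011111 by 100101:
  pos 0: 110001 XOR 100101 = 010100
  pos 1: 101000 XOR 100101 = 001101
  pos 3: 110100 XOR 100101 = 010001
  pos 4: 100011 XOR 100101 = 000110
  pos 7: 110111 XOR 100101 = 010010
  pos 8: 100101 XOR 100101 = 000000
Remainder = 00000 (zero — the frame passes the CRC check).

00000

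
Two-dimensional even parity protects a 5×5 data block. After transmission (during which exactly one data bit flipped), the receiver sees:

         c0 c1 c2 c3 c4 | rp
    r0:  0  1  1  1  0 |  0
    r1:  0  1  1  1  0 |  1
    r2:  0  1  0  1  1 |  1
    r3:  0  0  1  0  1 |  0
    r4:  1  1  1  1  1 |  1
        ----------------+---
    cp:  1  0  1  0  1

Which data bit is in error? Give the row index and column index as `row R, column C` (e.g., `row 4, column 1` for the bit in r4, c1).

Recompute each row's even parity and compare to rp:
  r0: data parity 1, sent rp 0 → mismatch
  r1: data parity 1, sent rp 1 → ok
  r2: data parity 1, sent rp 1 → ok
  r3: data parity 0, sent rp 0 → ok
  r4: data parity 1, sent rp 1 → ok
Recompute each column's even parity and compare to cp:
  c0: data parity 1, sent cp 1 → ok
  c1: data parity 0, sent cp 0 → ok
  c2: data parity 0, sent cp 1 → mismatch
  c3: data parity 0, sent cp 0 → ok
  c4: data parity 1, sent cp 1 → ok
Exactly one row (r0) and one column (c2) fail → the flipped bit is at their intersection.

row 0, column 2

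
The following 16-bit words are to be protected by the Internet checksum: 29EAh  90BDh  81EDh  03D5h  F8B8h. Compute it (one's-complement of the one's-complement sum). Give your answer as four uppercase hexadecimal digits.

One's-complement addition (fold any carry out of bit 15 back into bit 0):
  0x29EA + 0x90BD = 0x0BAA7
  0xBAA7 + 0x81ED = 0x13C94 → wrap carry → 0x3C95
  0x3C95 + 0x03D5 = 0x0406A
  0x406A + 0xF8B8 = 0x13922 → wrap carry → 0x3923
One's-complement sum = 0x3923.
Checksum = ~0x3923 & 0xFFFF = 0xC6DC.

C6DC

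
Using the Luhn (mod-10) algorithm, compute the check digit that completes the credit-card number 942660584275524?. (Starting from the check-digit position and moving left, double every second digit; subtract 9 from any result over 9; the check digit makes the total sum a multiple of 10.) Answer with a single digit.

4

Partial digits right→left: 4 2 5 5 7 2 4 8 5 0 6 6 2 4 9
Double every second digit counting from the check-digit position (so the 1st, 3rd, 5th, ... of the partial from the right).
  doubled (with −9 where >9): 8 1 5 8 1 3 4 9 → sum 39
  kept as-is: 2 5 2 8 0 6 4 → sum 27
Total = 39 + 27 = 66.
Check digit = (10 − (66 mod 10)) mod 10 = 4.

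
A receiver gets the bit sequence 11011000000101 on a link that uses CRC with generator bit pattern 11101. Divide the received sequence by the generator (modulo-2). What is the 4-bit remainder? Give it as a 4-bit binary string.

0000

Modulo-2 division of 11011000000101 by 11101:
  pos 0: 11011 XOR 11101 = 00110
  pos 2: 11000 XOR 11101 = 00101
  pos 4: 10100 XOR 11101 = 01001
  pos 5: 10010 XOR 11101 = 01111
  pos 6: 11110 XOR 11101 = 00011
  pos 9: 11101 XOR 11101 = 00000
Remainder = 0000 (zero — the frame passes the CRC check).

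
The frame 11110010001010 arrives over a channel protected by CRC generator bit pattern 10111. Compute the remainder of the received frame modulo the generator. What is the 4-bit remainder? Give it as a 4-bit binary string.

0001

Modulo-2 division of 11110010001010 by 10111:
  pos 0: 11110 XOR 10111 = 01001
  pos 1: 10010 XOR 10111 = 00101
  pos 3: 10110 XOR 10111 = 00001
  pos 7: 10010 XOR 10111 = 00101
  pos 9: 10110 XOR 10111 = 00001
Remainder = 0001 (nonzero — an error is detected).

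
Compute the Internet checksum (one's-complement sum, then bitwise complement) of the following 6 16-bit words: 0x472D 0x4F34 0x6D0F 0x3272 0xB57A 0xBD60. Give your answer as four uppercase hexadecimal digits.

5741

One's-complement addition (fold any carry out of bit 15 back into bit 0):
  0x472D + 0x4F34 = 0x09661
  0x9661 + 0x6D0F = 0x10370 → wrap carry → 0x0371
  0x0371 + 0x3272 = 0x035E3
  0x35E3 + 0xB57A = 0x0EB5D
  0xEB5D + 0xBD60 = 0x1A8BD → wrap carry → 0xA8BE
One's-complement sum = 0xA8BE.
Checksum = ~0xA8BE & 0xFFFF = 0x5741.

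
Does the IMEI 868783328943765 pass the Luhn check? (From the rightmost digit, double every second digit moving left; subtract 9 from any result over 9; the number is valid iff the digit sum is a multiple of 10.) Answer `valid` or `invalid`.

invalid

From the right, keep odd positions and double even positions (subtract 9 from any doubled value over 9):
  doubled (positions 2,4,...): 3 6 9 4 6 5 3 → sum 36
  kept (positions 1,3,...): 5 7 4 8 3 8 8 8 → sum 51
Total = 87.
87 mod 10 = 7, so the number is invalid.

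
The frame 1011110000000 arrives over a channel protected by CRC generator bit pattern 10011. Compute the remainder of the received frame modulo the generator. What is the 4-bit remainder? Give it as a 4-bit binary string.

Modulo-2 division of 1011110000000 by 10011:
  pos 0: 10111 XOR 10011 = 00100
  pos 2: 10010 XOR 10011 = 00001
  pos 6: 10000 XOR 10011 = 00011
Remainder = 1100 (nonzero — an error is detected).

1100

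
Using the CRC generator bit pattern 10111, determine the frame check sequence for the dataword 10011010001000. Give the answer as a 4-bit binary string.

0100

Append 4 zeros: 100110100010000000. Divide by 10111 (XOR where the leading bit is 1):
  pos 0: 10011 XOR 10111 = 00100
  pos 2: 10001 XOR 10111 = 00110
  pos 4: 11000 XOR 10111 = 01111
  pos 5: 11110 XOR 10111 = 01001
  pos 6: 10011 XOR 10111 = 00100
  pos 8: 10000 XOR 10111 = 00111
  pos 10: 11100 XOR 10111 = 01011
  pos 11: 10110 XOR 10111 = 00001
Remainder (last 4 bits) = 0100. This is the CRC / FCS.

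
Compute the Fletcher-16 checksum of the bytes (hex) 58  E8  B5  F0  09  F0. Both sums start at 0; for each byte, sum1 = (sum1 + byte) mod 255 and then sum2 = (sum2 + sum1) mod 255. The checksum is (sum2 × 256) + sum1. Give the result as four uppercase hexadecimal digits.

4BE1

Running sums (mod 255):
  after byte 0 (58): sum1=88, sum2=88
  after byte 1 (E8): sum1=65, sum2=153
  after byte 2 (B5): sum1=246, sum2=144
  after byte 3 (F0): sum1=231, sum2=120
  after byte 4 (09): sum1=240, sum2=105
  after byte 5 (F0): sum1=225, sum2=75
Checksum = sum2·256 + sum1 = 75·256 + 225 = 19425 = 0x4BE1.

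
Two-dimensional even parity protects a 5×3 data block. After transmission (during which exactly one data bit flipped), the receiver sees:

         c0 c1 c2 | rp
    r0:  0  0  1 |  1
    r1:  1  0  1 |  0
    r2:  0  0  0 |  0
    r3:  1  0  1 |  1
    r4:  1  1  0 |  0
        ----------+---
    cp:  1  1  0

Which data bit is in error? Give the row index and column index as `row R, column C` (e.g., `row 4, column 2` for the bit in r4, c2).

Recompute each row's even parity and compare to rp:
  r0: data parity 1, sent rp 1 → ok
  r1: data parity 0, sent rp 0 → ok
  r2: data parity 0, sent rp 0 → ok
  r3: data parity 0, sent rp 1 → mismatch
  r4: data parity 0, sent rp 0 → ok
Recompute each column's even parity and compare to cp:
  c0: data parity 1, sent cp 1 → ok
  c1: data parity 1, sent cp 1 → ok
  c2: data parity 1, sent cp 0 → mismatch
Exactly one row (r3) and one column (c2) fail → the flipped bit is at their intersection.

row 3, column 2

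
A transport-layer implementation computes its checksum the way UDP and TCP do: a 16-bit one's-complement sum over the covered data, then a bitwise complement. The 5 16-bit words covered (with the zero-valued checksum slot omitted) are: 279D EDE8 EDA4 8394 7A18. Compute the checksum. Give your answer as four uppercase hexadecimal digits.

One's-complement addition (fold any carry out of bit 15 back into bit 0):
  0x279D + 0xEDE8 = 0x11585 → wrap carry → 0x1586
  0x1586 + 0xEDA4 = 0x1032A → wrap carry → 0x032B
  0x032B + 0x8394 = 0x086BF
  0x86BF + 0x7A18 = 0x100D7 → wrap carry → 0x00D8
One's-complement sum = 0x00D8.
Checksum = ~0x00D8 & 0xFFFF = 0xFF27.

FF27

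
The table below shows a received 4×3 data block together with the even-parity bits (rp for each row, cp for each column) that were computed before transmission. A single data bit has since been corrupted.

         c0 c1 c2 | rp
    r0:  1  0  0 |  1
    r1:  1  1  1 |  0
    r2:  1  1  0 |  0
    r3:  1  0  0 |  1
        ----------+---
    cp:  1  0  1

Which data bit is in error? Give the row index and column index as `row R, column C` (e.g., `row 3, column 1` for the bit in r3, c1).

Recompute each row's even parity and compare to rp:
  r0: data parity 1, sent rp 1 → ok
  r1: data parity 1, sent rp 0 → mismatch
  r2: data parity 0, sent rp 0 → ok
  r3: data parity 1, sent rp 1 → ok
Recompute each column's even parity and compare to cp:
  c0: data parity 0, sent cp 1 → mismatch
  c1: data parity 0, sent cp 0 → ok
  c2: data parity 1, sent cp 1 → ok
Exactly one row (r1) and one column (c0) fail → the flipped bit is at their intersection.

row 1, column 0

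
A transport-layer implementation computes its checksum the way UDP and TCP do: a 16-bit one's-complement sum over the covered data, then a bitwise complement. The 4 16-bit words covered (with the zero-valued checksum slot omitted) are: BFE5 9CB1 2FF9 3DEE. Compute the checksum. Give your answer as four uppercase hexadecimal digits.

One's-complement addition (fold any carry out of bit 15 back into bit 0):
  0xBFE5 + 0x9CB1 = 0x15C96 → wrap carry → 0x5C97
  0x5C97 + 0x2FF9 = 0x08C90
  0x8C90 + 0x3DEE = 0x0CA7E
One's-complement sum = 0xCA7E.
Checksum = ~0xCA7E & 0xFFFF = 0x3581.

3581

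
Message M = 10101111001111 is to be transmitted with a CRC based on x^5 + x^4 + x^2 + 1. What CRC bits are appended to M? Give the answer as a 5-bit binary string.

Append 5 zeros: 1010111100111100000. Divide by 110101 (XOR where the leading bit is 1):
  pos 0: 101011 XOR 110101 = 011110
  pos 1: 111101 XOR 110101 = 001000
  pos 3: 100010 XOR 110101 = 010111
  pos 4: 101110 XOR 110101 = 011011
  pos 5: 110111 XOR 110101 = 000010
  pos 9: 101110 XOR 110101 = 011011
  pos 10: 110110 XOR 110101 = 000011
Remainder (last 5 bits) = 11000. This is the CRC / FCS.

11000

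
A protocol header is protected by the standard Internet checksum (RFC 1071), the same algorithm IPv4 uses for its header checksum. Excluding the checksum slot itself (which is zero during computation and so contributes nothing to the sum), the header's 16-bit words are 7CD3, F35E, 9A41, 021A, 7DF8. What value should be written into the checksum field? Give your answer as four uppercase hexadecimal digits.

One's-complement addition (fold any carry out of bit 15 back into bit 0):
  0x7CD3 + 0xF35E = 0x17031 → wrap carry → 0x7032
  0x7032 + 0x9A41 = 0x10A73 → wrap carry → 0x0A74
  0x0A74 + 0x021A = 0x00C8E
  0x0C8E + 0x7DF8 = 0x08A86
One's-complement sum = 0x8A86.
Checksum = ~0x8A86 & 0xFFFF = 0x7579.

7579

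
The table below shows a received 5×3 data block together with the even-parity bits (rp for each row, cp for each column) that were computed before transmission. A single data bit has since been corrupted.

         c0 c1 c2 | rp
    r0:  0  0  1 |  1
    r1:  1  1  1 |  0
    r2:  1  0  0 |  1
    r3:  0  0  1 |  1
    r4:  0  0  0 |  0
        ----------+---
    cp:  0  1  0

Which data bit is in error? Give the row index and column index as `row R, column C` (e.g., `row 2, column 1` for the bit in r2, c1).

Recompute each row's even parity and compare to rp:
  r0: data parity 1, sent rp 1 → ok
  r1: data parity 1, sent rp 0 → mismatch
  r2: data parity 1, sent rp 1 → ok
  r3: data parity 1, sent rp 1 → ok
  r4: data parity 0, sent rp 0 → ok
Recompute each column's even parity and compare to cp:
  c0: data parity 0, sent cp 0 → ok
  c1: data parity 1, sent cp 1 → ok
  c2: data parity 1, sent cp 0 → mismatch
Exactly one row (r1) and one column (c2) fail → the flipped bit is at their intersection.

row 1, column 2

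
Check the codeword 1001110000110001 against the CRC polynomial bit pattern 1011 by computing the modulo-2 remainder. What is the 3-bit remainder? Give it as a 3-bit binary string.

000

Modulo-2 division of 1001110000110001 by 1011:
  pos 0: 1001 XOR 1011 = 0010
  pos 2: 1011 XOR 1011 = 0000
  pos 10: 1100 XOR 1011 = 0111
  pos 11: 1110 XOR 1011 = 0101
  pos 12: 1011 XOR 1011 = 0000
Remainder = 000 (zero — the frame passes the CRC check).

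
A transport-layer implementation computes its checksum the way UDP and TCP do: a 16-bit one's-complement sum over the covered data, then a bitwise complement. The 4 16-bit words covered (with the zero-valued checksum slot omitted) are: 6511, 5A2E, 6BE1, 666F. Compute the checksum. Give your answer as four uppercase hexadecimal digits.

6E6F

One's-complement addition (fold any carry out of bit 15 back into bit 0):
  0x6511 + 0x5A2E = 0x0BF3F
  0xBF3F + 0x6BE1 = 0x12B20 → wrap carry → 0x2B21
  0x2B21 + 0x666F = 0x09190
One's-complement sum = 0x9190.
Checksum = ~0x9190 & 0xFFFF = 0x6E6F.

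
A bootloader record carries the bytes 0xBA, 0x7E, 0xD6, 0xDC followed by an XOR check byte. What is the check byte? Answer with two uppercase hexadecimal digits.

CE

XOR the bytes together:
  start with 0xBA
  0xBA ⊕ 0x7E = 0xC4
  0xC4 ⊕ 0xD6 = 0x12
  0x12 ⊕ 0xDC = 0xCE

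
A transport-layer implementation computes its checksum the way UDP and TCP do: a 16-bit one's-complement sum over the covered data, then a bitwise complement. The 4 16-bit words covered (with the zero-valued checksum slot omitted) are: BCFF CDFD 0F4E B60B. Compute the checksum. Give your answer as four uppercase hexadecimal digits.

One's-complement addition (fold any carry out of bit 15 back into bit 0):
  0xBCFF + 0xCDFD = 0x18AFC → wrap carry → 0x8AFD
  0x8AFD + 0x0F4E = 0x09A4B
  0x9A4B + 0xB60B = 0x15056 → wrap carry → 0x5057
One's-complement sum = 0x5057.
Checksum = ~0x5057 & 0xFFFF = 0xAFA8.

AFA8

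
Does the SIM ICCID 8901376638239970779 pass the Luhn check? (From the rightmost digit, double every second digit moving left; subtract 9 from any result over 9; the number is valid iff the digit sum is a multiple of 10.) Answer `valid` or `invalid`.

valid

From the right, keep odd positions and double even positions (subtract 9 from any doubled value over 9):
  doubled (positions 2,4,...): 5 0 9 6 7 3 5 2 9 → sum 46
  kept (positions 1,3,...): 9 7 7 9 2 3 6 3 0 8 → sum 54
Total = 100.
100 mod 10 = 0, so the number is valid.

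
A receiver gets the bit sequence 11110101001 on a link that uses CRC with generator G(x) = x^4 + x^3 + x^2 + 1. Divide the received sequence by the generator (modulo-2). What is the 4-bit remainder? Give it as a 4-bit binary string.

0001

Modulo-2 division of 11110101001 by 11101:
  pos 0: 11110 XOR 11101 = 00011
  pos 3: 11101 XOR 11101 = 00000
Remainder = 0001 (nonzero — an error is detected).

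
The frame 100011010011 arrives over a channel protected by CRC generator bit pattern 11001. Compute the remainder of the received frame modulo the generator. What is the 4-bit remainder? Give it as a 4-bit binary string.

1111

Modulo-2 division of 100011010011 by 11001:
  pos 0: 10001 XOR 11001 = 01000
  pos 1: 10001 XOR 11001 = 01000
  pos 2: 10000 XOR 11001 = 01001
  pos 3: 10011 XOR 11001 = 01010
  pos 4: 10100 XOR 11001 = 01101
  pos 5: 11010 XOR 11001 = 00011
Remainder = 1111 (nonzero — an error is detected).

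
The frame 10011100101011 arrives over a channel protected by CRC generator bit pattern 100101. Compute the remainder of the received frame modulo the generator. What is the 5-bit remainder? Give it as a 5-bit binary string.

Modulo-2 division of 10011100101011 by 100101:
  pos 0: 100111 XOR 100101 = 000010
  pos 4: 100010 XOR 100101 = 000111
  pos 7: 111101 XOR 100101 = 011000
  pos 8: 110001 XOR 100101 = 010100
Remainder = 10100 (nonzero — an error is detected).

10100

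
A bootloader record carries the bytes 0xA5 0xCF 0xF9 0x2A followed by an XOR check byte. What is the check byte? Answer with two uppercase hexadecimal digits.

XOR the bytes together:
  start with 0xA5
  0xA5 ⊕ 0xCF = 0x6A
  0x6A ⊕ 0xF9 = 0x93
  0x93 ⊕ 0x2A = 0xB9

B9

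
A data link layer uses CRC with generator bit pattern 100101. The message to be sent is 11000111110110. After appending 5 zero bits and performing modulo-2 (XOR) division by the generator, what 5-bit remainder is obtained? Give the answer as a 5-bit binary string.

10000

Append 5 zeros: 1100011111011000000. Divide by 100101 (XOR where the leading bit is 1):
  pos 0: 110001 XOR 100101 = 010100
  pos 1: 101001 XOR 100101 = 001100
  pos 3: 110011 XOR 100101 = 010110
  pos 4: 101101 XOR 100101 = 001000
  pos 6: 100001 XOR 100101 = 000100
  pos 9: 100100 XOR 100101 = 000001
Remainder (last 5 bits) = 10000. This is the CRC / FCS.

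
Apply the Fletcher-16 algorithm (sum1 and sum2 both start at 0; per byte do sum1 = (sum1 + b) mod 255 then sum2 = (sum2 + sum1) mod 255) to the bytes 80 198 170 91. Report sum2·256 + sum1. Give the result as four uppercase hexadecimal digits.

Running sums (mod 255):
  after byte 0 (80): sum1=80, sum2=80
  after byte 1 (198): sum1=23, sum2=103
  after byte 2 (170): sum1=193, sum2=41
  after byte 3 (91): sum1=29, sum2=70
Checksum = sum2·256 + sum1 = 70·256 + 29 = 17949 = 0x461D.

461D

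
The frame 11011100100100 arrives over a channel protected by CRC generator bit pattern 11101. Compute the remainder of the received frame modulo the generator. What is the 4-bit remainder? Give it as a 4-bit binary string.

0100

Modulo-2 division of 11011100100100 by 11101:
  pos 0: 11011 XOR 11101 = 00110
  pos 2: 11010 XOR 11101 = 00111
  pos 4: 11101 XOR 11101 = 00000
Remainder = 0100 (nonzero — an error is detected).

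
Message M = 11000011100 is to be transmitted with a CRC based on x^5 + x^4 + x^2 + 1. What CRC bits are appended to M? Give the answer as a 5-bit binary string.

11111

Append 5 zeros: 1100001110000000. Divide by 110101 (XOR where the leading bit is 1):
  pos 0: 110000 XOR 110101 = 000101
  pos 3: 101111 XOR 110101 = 011010
  pos 4: 110100 XOR 110101 = 000001
  pos 9: 100000 XOR 110101 = 010101
  pos 10: 101010 XOR 110101 = 011111
Remainder (last 5 bits) = 11111. This is the CRC / FCS.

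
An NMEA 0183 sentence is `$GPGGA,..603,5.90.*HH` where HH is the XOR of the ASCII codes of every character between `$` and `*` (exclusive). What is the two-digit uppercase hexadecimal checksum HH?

XOR the ASCII codes of the payload characters:
  'G' = 0x47 → acc = 0x47
  'P' = 0x50 → acc = 0x17
  'G' = 0x47 → acc = 0x50
  'G' = 0x47 → acc = 0x17
  'A' = 0x41 → acc = 0x56
  ',' = 0x2C → acc = 0x7A
  '.' = 0x2E → acc = 0x54
  '.' = 0x2E → acc = 0x7A
  '6' = 0x36 → acc = 0x4C
  '0' = 0x30 → acc = 0x7C
  '3' = 0x33 → acc = 0x4F
  ',' = 0x2C → acc = 0x63
  '5' = 0x35 → acc = 0x56
  '.' = 0x2E → acc = 0x78
  '9' = 0x39 → acc = 0x41
  '0' = 0x30 → acc = 0x71
  '.' = 0x2E → acc = 0x5F
Checksum = 0x5F.

5F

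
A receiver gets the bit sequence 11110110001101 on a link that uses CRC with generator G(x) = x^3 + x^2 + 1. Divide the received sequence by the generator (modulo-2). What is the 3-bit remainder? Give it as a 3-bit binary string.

Modulo-2 division of 11110110001101 by 1101:
  pos 0: 1111 XOR 1101 = 0010
  pos 2: 1001 XOR 1101 = 0100
  pos 3: 1001 XOR 1101 = 0100
  pos 4: 1000 XOR 1101 = 0101
  pos 5: 1010 XOR 1101 = 0111
  pos 6: 1110 XOR 1101 = 0011
  pos 8: 1111 XOR 1101 = 0010
  pos 10: 1001 XOR 1101 = 0100
Remainder = 100 (nonzero — an error is detected).

100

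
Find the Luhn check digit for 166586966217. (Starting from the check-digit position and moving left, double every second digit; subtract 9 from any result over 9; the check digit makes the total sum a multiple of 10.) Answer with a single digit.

Partial digits right→left: 7 1 2 6 6 9 6 8 5 6 6 1
Double every second digit counting from the check-digit position (so the 1st, 3rd, 5th, ... of the partial from the right).
  doubled (with −9 where >9): 5 4 3 3 1 3 → sum 19
  kept as-is: 1 6 9 8 6 1 → sum 31
Total = 19 + 31 = 50.
Check digit = (10 − (50 mod 10)) mod 10 = 0.

0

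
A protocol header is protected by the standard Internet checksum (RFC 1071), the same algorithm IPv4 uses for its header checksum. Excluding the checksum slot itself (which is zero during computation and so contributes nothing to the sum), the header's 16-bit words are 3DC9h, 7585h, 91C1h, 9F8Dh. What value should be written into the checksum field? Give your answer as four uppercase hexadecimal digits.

One's-complement addition (fold any carry out of bit 15 back into bit 0):
  0x3DC9 + 0x7585 = 0x0B34E
  0xB34E + 0x91C1 = 0x1450F → wrap carry → 0x4510
  0x4510 + 0x9F8D = 0x0E49D
One's-complement sum = 0xE49D.
Checksum = ~0xE49D & 0xFFFF = 0x1B62.

1B62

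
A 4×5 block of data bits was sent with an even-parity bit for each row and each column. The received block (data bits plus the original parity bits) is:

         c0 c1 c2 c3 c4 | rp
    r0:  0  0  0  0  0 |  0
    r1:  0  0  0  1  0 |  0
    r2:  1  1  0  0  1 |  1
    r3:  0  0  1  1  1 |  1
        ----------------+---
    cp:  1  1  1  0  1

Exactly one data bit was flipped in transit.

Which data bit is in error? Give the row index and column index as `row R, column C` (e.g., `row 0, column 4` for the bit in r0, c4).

row 1, column 4

Recompute each row's even parity and compare to rp:
  r0: data parity 0, sent rp 0 → ok
  r1: data parity 1, sent rp 0 → mismatch
  r2: data parity 1, sent rp 1 → ok
  r3: data parity 1, sent rp 1 → ok
Recompute each column's even parity and compare to cp:
  c0: data parity 1, sent cp 1 → ok
  c1: data parity 1, sent cp 1 → ok
  c2: data parity 1, sent cp 1 → ok
  c3: data parity 0, sent cp 0 → ok
  c4: data parity 0, sent cp 1 → mismatch
Exactly one row (r1) and one column (c4) fail → the flipped bit is at their intersection.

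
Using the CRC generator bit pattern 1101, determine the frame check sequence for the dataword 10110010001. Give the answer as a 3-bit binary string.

Append 3 zeros: 10110010001000. Divide by 1101 (XOR where the leading bit is 1):
  pos 0: 1011 XOR 1101 = 0110
  pos 1: 1100 XOR 1101 = 0001
  pos 4: 1010 XOR 1101 = 0111
  pos 5: 1110 XOR 1101 = 0011
  pos 7: 1101 XOR 1101 = 0000
Remainder (last 3 bits) = 000. This is the CRC / FCS.

000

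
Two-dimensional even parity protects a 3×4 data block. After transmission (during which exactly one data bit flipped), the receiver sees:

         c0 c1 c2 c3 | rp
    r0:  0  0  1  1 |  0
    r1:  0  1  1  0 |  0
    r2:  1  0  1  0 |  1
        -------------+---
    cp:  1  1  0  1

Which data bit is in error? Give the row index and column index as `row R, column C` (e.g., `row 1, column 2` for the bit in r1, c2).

Recompute each row's even parity and compare to rp:
  r0: data parity 0, sent rp 0 → ok
  r1: data parity 0, sent rp 0 → ok
  r2: data parity 0, sent rp 1 → mismatch
Recompute each column's even parity and compare to cp:
  c0: data parity 1, sent cp 1 → ok
  c1: data parity 1, sent cp 1 → ok
  c2: data parity 1, sent cp 0 → mismatch
  c3: data parity 1, sent cp 1 → ok
Exactly one row (r2) and one column (c2) fail → the flipped bit is at their intersection.

row 2, column 2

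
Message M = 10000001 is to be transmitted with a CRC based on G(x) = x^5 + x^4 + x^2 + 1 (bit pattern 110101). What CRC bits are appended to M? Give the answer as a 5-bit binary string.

Append 5 zeros: 1000000100000. Divide by 110101 (XOR where the leading bit is 1):
  pos 0: 100000 XOR 110101 = 010101
  pos 1: 101010 XOR 110101 = 011111
  pos 2: 111111 XOR 110101 = 001010
  pos 4: 101000 XOR 110101 = 011101
  pos 5: 111010 XOR 110101 = 001111
  pos 7: 111100 XOR 110101 = 001001
Remainder (last 5 bits) = 01001. This is the CRC / FCS.

01001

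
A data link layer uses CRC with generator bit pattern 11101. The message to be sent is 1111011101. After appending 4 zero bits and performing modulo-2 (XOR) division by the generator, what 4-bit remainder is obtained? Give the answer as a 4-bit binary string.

Append 4 zeros: 11110111010000. Divide by 11101 (XOR where the leading bit is 1):
  pos 0: 11110 XOR 11101 = 00011
  pos 3: 11111 XOR 11101 = 00010
  pos 6: 10010 XOR 11101 = 01111
  pos 7: 11110 XOR 11101 = 00011
Remainder (last 4 bits) = 1100. This is the CRC / FCS.

1100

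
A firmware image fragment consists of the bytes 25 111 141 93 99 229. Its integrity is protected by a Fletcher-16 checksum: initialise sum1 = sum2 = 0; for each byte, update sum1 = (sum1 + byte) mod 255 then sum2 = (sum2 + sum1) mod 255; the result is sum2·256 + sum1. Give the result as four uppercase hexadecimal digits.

Running sums (mod 255):
  after byte 0 (25): sum1=25, sum2=25
  after byte 1 (111): sum1=136, sum2=161
  after byte 2 (141): sum1=22, sum2=183
  after byte 3 (93): sum1=115, sum2=43
  after byte 4 (99): sum1=214, sum2=2
  after byte 5 (229): sum1=188, sum2=190
Checksum = sum2·256 + sum1 = 190·256 + 188 = 48828 = 0xBEBC.

BEBC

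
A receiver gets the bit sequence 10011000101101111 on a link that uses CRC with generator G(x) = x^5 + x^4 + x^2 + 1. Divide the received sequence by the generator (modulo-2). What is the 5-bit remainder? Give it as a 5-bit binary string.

Modulo-2 division of 10011000101101111 by 110101:
  pos 0: 100110 XOR 110101 = 010011
  pos 1: 100110 XOR 110101 = 010011
  pos 2: 100110 XOR 110101 = 010011
  pos 3: 100111 XOR 110101 = 010010
  pos 4: 100100 XOR 110101 = 010001
  pos 5: 100011 XOR 110101 = 010110
  pos 6: 101101 XOR 110101 = 011000
  pos 7: 110000 XOR 110101 = 000101
  pos 10: 101111 XOR 110101 = 011010
  pos 11: 110101 XOR 110101 = 000000
Remainder = 00000 (zero — the frame passes the CRC check).

00000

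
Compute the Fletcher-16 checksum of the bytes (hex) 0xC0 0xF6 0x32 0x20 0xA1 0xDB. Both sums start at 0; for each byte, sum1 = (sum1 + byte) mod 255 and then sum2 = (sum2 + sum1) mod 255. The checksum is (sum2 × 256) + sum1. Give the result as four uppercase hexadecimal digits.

Running sums (mod 255):
  after byte 0 (0xC0): sum1=192, sum2=192
  after byte 1 (0xF6): sum1=183, sum2=120
  after byte 2 (0x32): sum1=233, sum2=98
  after byte 3 (0x20): sum1=10, sum2=108
  after byte 4 (0xA1): sum1=171, sum2=24
  after byte 5 (0xDB): sum1=135, sum2=159
Checksum = sum2·256 + sum1 = 159·256 + 135 = 40839 = 0x9F87.

9F87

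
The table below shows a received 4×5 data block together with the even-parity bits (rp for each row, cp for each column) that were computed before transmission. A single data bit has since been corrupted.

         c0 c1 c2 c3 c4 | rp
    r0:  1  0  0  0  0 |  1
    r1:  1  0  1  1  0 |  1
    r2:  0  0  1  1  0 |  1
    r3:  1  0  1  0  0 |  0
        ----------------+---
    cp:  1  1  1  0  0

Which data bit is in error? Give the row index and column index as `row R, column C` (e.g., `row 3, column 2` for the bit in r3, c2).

row 2, column 1

Recompute each row's even parity and compare to rp:
  r0: data parity 1, sent rp 1 → ok
  r1: data parity 1, sent rp 1 → ok
  r2: data parity 0, sent rp 1 → mismatch
  r3: data parity 0, sent rp 0 → ok
Recompute each column's even parity and compare to cp:
  c0: data parity 1, sent cp 1 → ok
  c1: data parity 0, sent cp 1 → mismatch
  c2: data parity 1, sent cp 1 → ok
  c3: data parity 0, sent cp 0 → ok
  c4: data parity 0, sent cp 0 → ok
Exactly one row (r2) and one column (c1) fail → the flipped bit is at their intersection.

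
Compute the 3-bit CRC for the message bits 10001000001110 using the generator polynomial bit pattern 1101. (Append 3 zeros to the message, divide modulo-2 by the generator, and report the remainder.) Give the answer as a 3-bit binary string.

101

Append 3 zeros: 10001000001110000. Divide by 1101 (XOR where the leading bit is 1):
  pos 0: 1000 XOR 1101 = 0101
  pos 1: 1011 XOR 1101 = 0110
  pos 2: 1100 XOR 1101 = 0001
  pos 5: 1000 XOR 1101 = 0101
  pos 6: 1010 XOR 1101 = 0111
  pos 7: 1111 XOR 1101 = 0010
  pos 9: 1011 XOR 1101 = 0110
  pos 10: 1100 XOR 1101 = 0001
  pos 13: 1000 XOR 1101 = 0101
Remainder (last 3 bits) = 101. This is the CRC / FCS.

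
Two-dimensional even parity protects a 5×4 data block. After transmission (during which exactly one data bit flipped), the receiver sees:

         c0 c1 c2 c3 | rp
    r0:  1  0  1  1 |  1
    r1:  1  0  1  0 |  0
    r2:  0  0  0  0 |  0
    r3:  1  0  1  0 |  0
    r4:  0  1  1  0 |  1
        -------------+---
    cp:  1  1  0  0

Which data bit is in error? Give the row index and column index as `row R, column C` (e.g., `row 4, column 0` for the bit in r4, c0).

row 4, column 3

Recompute each row's even parity and compare to rp:
  r0: data parity 1, sent rp 1 → ok
  r1: data parity 0, sent rp 0 → ok
  r2: data parity 0, sent rp 0 → ok
  r3: data parity 0, sent rp 0 → ok
  r4: data parity 0, sent rp 1 → mismatch
Recompute each column's even parity and compare to cp:
  c0: data parity 1, sent cp 1 → ok
  c1: data parity 1, sent cp 1 → ok
  c2: data parity 0, sent cp 0 → ok
  c3: data parity 1, sent cp 0 → mismatch
Exactly one row (r4) and one column (c3) fail → the flipped bit is at their intersection.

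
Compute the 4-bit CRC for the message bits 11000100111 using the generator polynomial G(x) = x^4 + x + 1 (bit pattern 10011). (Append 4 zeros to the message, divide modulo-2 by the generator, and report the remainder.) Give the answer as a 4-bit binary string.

Append 4 zeros: 110001001110000. Divide by 10011 (XOR where the leading bit is 1):
  pos 0: 11000 XOR 10011 = 01011
  pos 1: 10111 XOR 10011 = 00100
  pos 3: 10000 XOR 10011 = 00011
  pos 6: 11111 XOR 10011 = 01100
  pos 7: 11000 XOR 10011 = 01011
  pos 8: 10110 XOR 10011 = 00101
  pos 10: 10100 XOR 10011 = 00111
Remainder (last 4 bits) = 0111. This is the CRC / FCS.

0111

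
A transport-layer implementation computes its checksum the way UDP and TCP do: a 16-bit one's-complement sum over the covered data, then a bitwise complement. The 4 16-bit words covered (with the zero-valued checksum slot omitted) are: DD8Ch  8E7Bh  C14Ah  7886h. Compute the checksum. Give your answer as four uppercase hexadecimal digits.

One's-complement addition (fold any carry out of bit 15 back into bit 0):
  0xDD8C + 0x8E7B = 0x16C07 → wrap carry → 0x6C08
  0x6C08 + 0xC14A = 0x12D52 → wrap carry → 0x2D53
  0x2D53 + 0x7886 = 0x0A5D9
One's-complement sum = 0xA5D9.
Checksum = ~0xA5D9 & 0xFFFF = 0x5A26.

5A26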